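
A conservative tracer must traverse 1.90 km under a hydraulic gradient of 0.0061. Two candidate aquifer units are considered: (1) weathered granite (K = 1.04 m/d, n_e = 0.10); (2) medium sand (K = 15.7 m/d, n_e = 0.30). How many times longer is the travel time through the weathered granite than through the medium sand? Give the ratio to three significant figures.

5.03

Unit 1 (weathered granite): v = 1.04×0.0061/0.10 = 0.06344 m/d, t = 1900/0.06344 = 29950 d
Unit 2 (medium sand): v = 15.7×0.0061/0.30 = 0.3192 m/d, t = 1900/0.3192 = 5952 d
t(weathered granite) / t(medium sand) = 29950/5952 = 5.03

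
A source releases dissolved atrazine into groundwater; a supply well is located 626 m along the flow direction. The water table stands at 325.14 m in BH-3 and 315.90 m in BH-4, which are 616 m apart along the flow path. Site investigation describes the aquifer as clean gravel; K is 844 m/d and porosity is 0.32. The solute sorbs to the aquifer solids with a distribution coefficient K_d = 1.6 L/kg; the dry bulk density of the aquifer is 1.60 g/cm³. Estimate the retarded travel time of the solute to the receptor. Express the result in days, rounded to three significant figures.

Hydraulic gradient i = (325.14 − 315.90) / 616 = 9.24 / 616 = 0.01500
q = Ki = 844 × 0.01500 = 12.66 m/d
v = Ki/n = 844·0.01500/0.32 = 39.56 m/d
Retardation R = 1 + ρ_b·K_d/n = 1 + 1.60×1.6/0.32 = 9.000
Contaminant velocity v_c = v/R = 39.56/9.000 = 4.396 m/d
t = L/v_c = 626/4.396 = 142.4 d

142 days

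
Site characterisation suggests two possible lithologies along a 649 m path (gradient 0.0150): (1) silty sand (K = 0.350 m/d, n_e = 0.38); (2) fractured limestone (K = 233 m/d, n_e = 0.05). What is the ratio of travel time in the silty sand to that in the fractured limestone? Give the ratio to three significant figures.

Unit 1 (silty sand): v = 0.350×0.015/0.38 = 0.01382 m/d, t = 649/0.01382 = 46980 d
Unit 2 (fractured limestone): v = 233×0.015/0.05 = 69.90 m/d, t = 649/69.90 = 9.285 d
t(silty sand) / t(fractured limestone) = 46980/9.285 = 5060

5060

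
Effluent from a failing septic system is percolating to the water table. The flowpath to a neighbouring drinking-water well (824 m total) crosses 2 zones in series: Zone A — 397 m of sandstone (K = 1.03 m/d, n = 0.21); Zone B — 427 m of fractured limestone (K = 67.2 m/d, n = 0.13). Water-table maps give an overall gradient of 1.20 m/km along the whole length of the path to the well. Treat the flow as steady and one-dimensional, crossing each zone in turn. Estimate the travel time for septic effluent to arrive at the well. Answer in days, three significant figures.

55000 days

Steady 1-D flow in series ⇒ the Darcy flux q is identical in every zone and the zone head losses add (resistances L/K in series).
Σ(L/K) = 397/1.03 + 427/67.2 = 385.4 + 6.354 = 391.8 d
K_eq = L_total / Σ(L/K) = 824 / 391.8 = 2.103 m/d
q = K_eq · i = 2.103 × 0.0012 = 0.002524 m/d (same in every zone)
Zone A: v = q/n = 0.002524/0.21 = 0.01202 m/d → t_A = 397/0.01202 = 33030 d
Zone B: v = q/n = 0.002524/0.13 = 0.01941 m/d → t_B = 427/0.01941 = 21990 d
Total t = 33030 + 21990 = 55030 d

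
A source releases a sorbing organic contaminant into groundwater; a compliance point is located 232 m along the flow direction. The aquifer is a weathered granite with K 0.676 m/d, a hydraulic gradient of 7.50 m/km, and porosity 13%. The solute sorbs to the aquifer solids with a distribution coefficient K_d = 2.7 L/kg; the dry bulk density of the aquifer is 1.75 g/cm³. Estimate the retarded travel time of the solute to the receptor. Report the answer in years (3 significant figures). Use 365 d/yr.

q = Ki = 0.676 × 0.0075 = 0.005070 m/d
Seepage velocity v = q / n = 0.005070 / 0.13 = 0.03900 m/d
Retardation R = 1 + ρ_b·K_d/n = 1 + 1.75×2.7/0.13 = 37.35
Contaminant velocity v_c = v/R = 0.03900/37.35 = 0.001044 m/d
t = L/v_c = 232/0.001044 = 222200 d
   = 222200/365 = 609 yr

609 years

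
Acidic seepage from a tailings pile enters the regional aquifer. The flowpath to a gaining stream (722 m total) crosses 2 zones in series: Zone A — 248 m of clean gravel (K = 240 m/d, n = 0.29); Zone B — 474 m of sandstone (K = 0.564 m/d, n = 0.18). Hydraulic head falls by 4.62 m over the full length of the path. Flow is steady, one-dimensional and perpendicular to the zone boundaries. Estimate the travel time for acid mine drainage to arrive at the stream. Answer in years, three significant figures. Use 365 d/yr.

78.5 years

Continuity: the same q passes through each zone, so ΔH = q·Σ(L_j/K_j) — the zones act as resistances in series.
Σ(L/K) = 248/240 + 474/0.564 = 1.033 + 840.4 = 841.5 d
q = ΔH / Σ(L/K) = 4.62 / 841.5 = 0.005490 m/d (same in every zone)
Zone A: v = q/n = 0.005490/0.29 = 0.01893 m/d → t_A = 248/0.01893 = 13100 d
Zone B: v = q/n = 0.005490/0.18 = 0.03050 m/d → t_B = 474/0.03050 = 15540 d
Total t = 13100 + 15540 = 28640 d
   = 28640 / 365 = 78.5 yr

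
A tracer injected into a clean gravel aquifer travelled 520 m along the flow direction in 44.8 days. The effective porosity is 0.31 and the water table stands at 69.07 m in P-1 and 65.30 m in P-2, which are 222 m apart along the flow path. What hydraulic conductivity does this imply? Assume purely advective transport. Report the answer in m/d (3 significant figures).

212 m/d

Hydraulic gradient i = (69.07 − 65.30) / 222 = 3.77 / 222 = 0.01698
v = L / t = 520 / 44.8 = 11.61 m/d
K = v · n / i = 11.61 × 0.31 / 0.01698 = 212 m/d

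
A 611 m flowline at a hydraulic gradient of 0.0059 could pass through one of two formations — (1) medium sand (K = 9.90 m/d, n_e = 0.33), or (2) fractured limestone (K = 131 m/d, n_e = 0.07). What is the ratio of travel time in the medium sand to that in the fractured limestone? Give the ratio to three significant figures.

62.4

Unit 1 (medium sand): v = 9.90×0.0059/0.33 = 0.1770 m/d, t = 611/0.1770 = 3452 d
Unit 2 (fractured limestone): v = 131×0.0059/0.07 = 11.04 m/d, t = 611/11.04 = 55.34 d
t(medium sand) / t(fractured limestone) = 3452/55.34 = 62.4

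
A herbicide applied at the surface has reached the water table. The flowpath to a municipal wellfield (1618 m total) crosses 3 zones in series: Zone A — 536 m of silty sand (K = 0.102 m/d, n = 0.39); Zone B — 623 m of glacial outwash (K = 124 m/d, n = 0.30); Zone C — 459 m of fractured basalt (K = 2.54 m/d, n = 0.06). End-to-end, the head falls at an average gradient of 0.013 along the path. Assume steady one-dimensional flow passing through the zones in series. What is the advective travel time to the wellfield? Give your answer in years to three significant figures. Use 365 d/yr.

300 years

Continuity: the same q passes through each zone, so ΔH = q·Σ(L_j/K_j) — the zones act as resistances in series.
Σ(L/K) = 536/0.102 + 623/124 + 459/2.54 = 5255 + 5.024 + 180.7 = 5441 d
K_eq = L_total / Σ(L/K) = 1618 / 5441 = 0.2974 m/d
q = K_eq · i = 0.2974 × 0.013 = 0.003866 m/d (same in every zone)
Zone A: v = q/n = 0.003866/0.39 = 0.009913 m/d → t_A = 536/0.009913 = 54070 d
Zone B: v = q/n = 0.003866/0.30 = 0.01289 m/d → t_B = 623/0.01289 = 48340 d
Zone C: v = q/n = 0.003866/0.06 = 0.06443 m/d → t_C = 459/0.06443 = 7123 d
Total t = 54070 + 48340 + 7123 = 109500 d
   = 109500 / 365 = 300 yr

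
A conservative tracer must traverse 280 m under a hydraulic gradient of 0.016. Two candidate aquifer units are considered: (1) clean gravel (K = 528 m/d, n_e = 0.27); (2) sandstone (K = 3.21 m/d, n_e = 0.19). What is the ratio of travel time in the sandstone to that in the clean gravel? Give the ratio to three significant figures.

116

Unit 1 (clean gravel): v = 528×0.016/0.27 = 31.29 m/d, t = 280/31.29 = 8.949 d
Unit 2 (sandstone): v = 3.21×0.016/0.19 = 0.2703 m/d, t = 280/0.2703 = 1036 d
t(sandstone) / t(clean gravel) = 1036/8.949 = 116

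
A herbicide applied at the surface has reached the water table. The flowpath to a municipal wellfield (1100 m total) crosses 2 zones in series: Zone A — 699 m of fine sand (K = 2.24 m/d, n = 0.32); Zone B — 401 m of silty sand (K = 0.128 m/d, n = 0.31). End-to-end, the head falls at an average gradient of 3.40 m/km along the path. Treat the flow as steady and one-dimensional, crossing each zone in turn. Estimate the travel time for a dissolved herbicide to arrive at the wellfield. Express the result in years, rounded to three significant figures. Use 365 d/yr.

For zones in series the flux q is common to all zones; the equivalent conductivity is the harmonic (thickness-weighted) mean, K_eq = L_total / Σ(L_j/K_j).
Σ(L/K) = 699/2.24 + 401/0.128 = 312.1 + 3133 = 3445 d
K_eq = L_total / Σ(L/K) = 1100 / 3445 = 0.3193 m/d
q = K_eq · i = 0.3193 × 0.0034 = 0.001086 m/d (same in every zone)
Zone A: v = q/n = 0.001086/0.32 = 0.003393 m/d → t_A = 699/0.003393 = 206000 d
Zone B: v = q/n = 0.001086/0.31 = 0.003502 m/d → t_B = 401/0.003502 = 114500 d
Total t = 206000 + 114500 = 320500 d
   = 320500 / 365 = 878 yr

878 years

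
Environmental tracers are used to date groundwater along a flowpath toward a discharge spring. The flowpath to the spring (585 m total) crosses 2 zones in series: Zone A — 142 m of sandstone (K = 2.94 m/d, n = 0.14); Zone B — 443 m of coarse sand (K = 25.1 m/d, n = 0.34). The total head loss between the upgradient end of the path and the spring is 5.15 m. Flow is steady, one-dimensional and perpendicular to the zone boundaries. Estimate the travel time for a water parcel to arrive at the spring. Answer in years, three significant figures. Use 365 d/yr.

5.98 years

Continuity: the same q passes through each zone, so ΔH = q·Σ(L_j/K_j) — the zones act as resistances in series.
Σ(L/K) = 142/2.94 + 443/25.1 = 48.30 + 17.65 = 65.95 d
q = ΔH / Σ(L/K) = 5.15 / 65.95 = 0.07809 m/d (same in every zone)
Zone A: v = q/n = 0.07809/0.14 = 0.5578 m/d → t_A = 142/0.5578 = 254.6 d
Zone B: v = q/n = 0.07809/0.34 = 0.2297 m/d → t_B = 443/0.2297 = 1929 d
Total t = 254.6 + 1929 = 2183 d
   = 2183 / 365 = 5.98 yr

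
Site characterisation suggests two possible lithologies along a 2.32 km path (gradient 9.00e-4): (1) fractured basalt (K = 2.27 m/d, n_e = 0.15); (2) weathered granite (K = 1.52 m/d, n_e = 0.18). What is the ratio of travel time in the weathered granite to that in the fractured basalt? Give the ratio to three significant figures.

Unit 1 (fractured basalt): v = 2.27×9.0e-4/0.15 = 0.01362 m/d, t = 2320/0.01362 = 170300 d
Unit 2 (weathered granite): v = 1.52×9.0e-4/0.18 = 0.007600 m/d, t = 2320/0.007600 = 305300 d
t(weathered granite) / t(fractured basalt) = 305300/170300 = 1.79

1.79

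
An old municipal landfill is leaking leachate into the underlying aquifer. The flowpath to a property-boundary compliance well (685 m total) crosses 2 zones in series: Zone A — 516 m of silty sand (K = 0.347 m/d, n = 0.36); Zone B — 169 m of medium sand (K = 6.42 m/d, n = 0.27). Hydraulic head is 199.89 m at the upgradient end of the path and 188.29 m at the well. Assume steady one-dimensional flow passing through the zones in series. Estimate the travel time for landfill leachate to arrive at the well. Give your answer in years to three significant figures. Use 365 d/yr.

82.7 years

Total head drop ΔH = 199.89 − 188.29 = 11.60 m
Steady 1-D flow in series ⇒ the Darcy flux q is identical in every zone and the zone head losses add (resistances L/K in series).
Σ(L/K) = 516/0.347 + 169/6.42 = 1487 + 26.32 = 1513 d
q = ΔH / Σ(L/K) = 11.60 / 1513 = 0.007665 m/d (same in every zone)
Zone A: v = q/n = 0.007665/0.36 = 0.02129 m/d → t_A = 516/0.02129 = 24230 d
Zone B: v = q/n = 0.007665/0.27 = 0.02839 m/d → t_B = 169/0.02839 = 5953 d
Total t = 24230 + 5953 = 30190 d
   = 30190 / 365 = 82.7 yr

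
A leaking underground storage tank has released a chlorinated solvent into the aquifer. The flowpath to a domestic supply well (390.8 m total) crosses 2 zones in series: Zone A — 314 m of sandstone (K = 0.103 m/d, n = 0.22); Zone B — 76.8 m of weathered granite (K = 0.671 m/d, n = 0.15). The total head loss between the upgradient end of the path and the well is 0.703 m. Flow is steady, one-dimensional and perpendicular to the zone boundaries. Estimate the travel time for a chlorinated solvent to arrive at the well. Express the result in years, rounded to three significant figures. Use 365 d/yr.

Steady 1-D flow in series ⇒ the Darcy flux q is identical in every zone and the zone head losses add (resistances L/K in series).
Σ(L/K) = 314/0.103 + 76.8/0.671 = 3049 + 114.5 = 3163 d
q = ΔH / Σ(L/K) = 0.703 / 3163 = 2.223e-4 m/d (same in every zone)
Zone A: v = q/n = 2.223e-4/0.22 = 0.001010 m/d → t_A = 314/0.001010 = 310800 d
Zone B: v = q/n = 2.223e-4/0.15 = 0.001482 m/d → t_B = 76.8/0.001482 = 51830 d
Total t = 310800 + 51830 = 362600 d
   = 362600 / 365 = 994 yr

994 years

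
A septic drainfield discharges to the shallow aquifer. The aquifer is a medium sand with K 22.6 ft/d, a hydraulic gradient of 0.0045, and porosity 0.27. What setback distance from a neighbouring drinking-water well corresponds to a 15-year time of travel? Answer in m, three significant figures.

K = 22.6 ft/d × 0.3048 = 6.888 m/d
Darcy flux q = K·i = 6.888 × 0.0045 = 0.03100 m/d
Average linear velocity = 0.03100 / 0.27 = 0.1148 m/d
T = 15 yr × 365 = 5475 d
L = v × T = 0.1148 × 5475 = 628.6 m

629 m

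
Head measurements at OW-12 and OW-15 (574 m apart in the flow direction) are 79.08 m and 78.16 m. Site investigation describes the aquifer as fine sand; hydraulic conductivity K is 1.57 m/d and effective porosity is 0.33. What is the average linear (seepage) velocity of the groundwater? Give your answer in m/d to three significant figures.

Hydraulic gradient i = (79.08 − 78.16) / 574 = 0.92 / 574 = 0.001603
q = Ki = 1.57 × 0.001603 = 0.002516 m/d
v_s = q/n_e = 0.002516/0.33 = 0.007625 m/d

0.00763 m/d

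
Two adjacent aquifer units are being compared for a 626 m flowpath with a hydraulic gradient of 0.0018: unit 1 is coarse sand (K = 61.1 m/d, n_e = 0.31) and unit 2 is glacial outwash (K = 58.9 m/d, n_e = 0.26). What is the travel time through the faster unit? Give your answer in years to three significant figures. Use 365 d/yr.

4.21 years

Unit 1 (coarse sand): v = 61.1×0.0018/0.31 = 0.3548 m/d, t = 626/0.3548 = 1765 d
Unit 2 (glacial outwash): v = 58.9×0.0018/0.26 = 0.4078 m/d, t = 626/0.4078 = 1535 d
Faster: 1535 d / 365 = 4.21 yr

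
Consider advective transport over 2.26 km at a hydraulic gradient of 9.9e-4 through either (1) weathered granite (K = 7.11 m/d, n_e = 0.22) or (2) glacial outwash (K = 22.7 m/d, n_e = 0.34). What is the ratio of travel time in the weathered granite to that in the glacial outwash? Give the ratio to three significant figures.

Unit 1 (weathered granite): v = 7.11×9.9e-4/0.22 = 0.03199 m/d, t = 2260/0.03199 = 70640 d
Unit 2 (glacial outwash): v = 22.7×9.9e-4/0.34 = 0.06610 m/d, t = 2260/0.06610 = 34190 d
t(weathered granite) / t(glacial outwash) = 70640/34190 = 2.07

2.07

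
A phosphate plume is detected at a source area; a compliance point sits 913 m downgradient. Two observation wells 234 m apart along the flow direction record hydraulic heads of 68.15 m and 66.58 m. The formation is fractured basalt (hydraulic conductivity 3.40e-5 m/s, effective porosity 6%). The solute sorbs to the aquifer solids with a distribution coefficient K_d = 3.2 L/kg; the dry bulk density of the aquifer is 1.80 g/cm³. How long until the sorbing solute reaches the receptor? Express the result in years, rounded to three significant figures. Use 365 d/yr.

739 years

Hydraulic gradient i = (68.15 − 66.58) / 234 = 1.57 / 234 = 0.006709
K = 3.40e-5 m/s × 86400 s/d = 2.938 m/d
q = Ki = 2.938 × 0.006709 = 0.01971 m/d
v = Ki/n = 2.938·0.006709/0.06 = 0.3285 m/d
Retardation R = 1 + ρ_b·K_d/n = 1 + 1.80×3.2/0.06 = 97.00
Contaminant velocity v_c = v/R = 0.3285/97.00 = 0.003387 m/d
t = L/v_c = 913/0.003387 = 269600 d
   = 269600/365 = 739 yr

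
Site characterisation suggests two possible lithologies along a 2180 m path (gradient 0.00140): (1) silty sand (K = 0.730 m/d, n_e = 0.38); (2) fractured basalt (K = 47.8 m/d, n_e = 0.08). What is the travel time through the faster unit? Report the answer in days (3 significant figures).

Unit 1 (silty sand): v = 0.730×0.0014/0.38 = 0.002689 m/d, t = 2180/0.002689 = 810600 d
Unit 2 (fractured basalt): v = 47.8×0.0014/0.08 = 0.8365 m/d, t = 2180/0.8365 = 2606 d
Faster unit: t = 2610 d

2610 days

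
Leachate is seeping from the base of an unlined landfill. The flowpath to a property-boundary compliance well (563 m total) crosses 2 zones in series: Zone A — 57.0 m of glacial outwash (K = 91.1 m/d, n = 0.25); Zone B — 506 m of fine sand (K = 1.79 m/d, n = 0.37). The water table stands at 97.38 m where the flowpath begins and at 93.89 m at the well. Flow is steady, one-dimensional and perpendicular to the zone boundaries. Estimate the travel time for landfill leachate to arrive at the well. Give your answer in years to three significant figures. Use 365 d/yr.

Total head drop ΔH = 97.38 − 93.89 = 3.49 m
Steady 1-D flow in series ⇒ the Darcy flux q is identical in every zone and the zone head losses add (resistances L/K in series).
Σ(L/K) = 57.0/91.1 + 506/1.79 = 0.6257 + 282.7 = 283.3 d
q = ΔH / Σ(L/K) = 3.49 / 283.3 = 0.01232 m/d (same in every zone)
Zone A: v = q/n = 0.01232/0.25 = 0.04928 m/d → t_A = 57.0/0.04928 = 1157 d
Zone B: v = q/n = 0.01232/0.37 = 0.03329 m/d → t_B = 506/0.03329 = 15200 d
Total t = 1157 + 15200 = 16350 d
   = 16350 / 365 = 44.8 yr

44.8 years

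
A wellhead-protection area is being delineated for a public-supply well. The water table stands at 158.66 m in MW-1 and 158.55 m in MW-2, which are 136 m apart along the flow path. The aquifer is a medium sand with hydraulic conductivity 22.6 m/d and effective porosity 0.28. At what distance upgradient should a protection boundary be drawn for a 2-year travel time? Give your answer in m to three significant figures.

47.7 m

Hydraulic gradient i = (158.66 − 158.55) / 136 = 0.11 / 136 = 8.088e-4
Specific discharge q = 22.6 × 8.088e-4 = 0.01828 m/d
v = Ki/n = 22.6·8.088e-4/0.28 = 0.06528 m/d
T = 2 yr × 365 = 730 d
L = v × T = 0.06528 × 730 = 47.66 m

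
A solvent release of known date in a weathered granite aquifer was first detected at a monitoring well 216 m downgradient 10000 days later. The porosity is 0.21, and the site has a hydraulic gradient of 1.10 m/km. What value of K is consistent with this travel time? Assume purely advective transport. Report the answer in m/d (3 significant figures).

4.12 m/d

v = L / t = 216 / 10000 = 0.02160 m/d
K = v · n / i = 0.02160 × 0.21 / 0.0011 = 4.12 m/d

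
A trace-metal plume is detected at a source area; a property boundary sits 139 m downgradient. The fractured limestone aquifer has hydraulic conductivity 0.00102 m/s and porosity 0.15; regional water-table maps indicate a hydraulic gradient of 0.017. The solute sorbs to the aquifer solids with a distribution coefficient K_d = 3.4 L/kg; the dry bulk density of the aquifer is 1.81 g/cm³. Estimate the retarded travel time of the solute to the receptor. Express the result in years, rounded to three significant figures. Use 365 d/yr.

K = 0.00102 m/s × 86400 s/d = 88.13 m/d
Specific discharge q = 88.13 × 0.017 = 1.498 m/d
Average linear velocity = 1.498 / 0.15 = 9.988 m/d
Retardation R = 1 + ρ_b·K_d/n = 1 + 1.81×3.4/0.15 = 42.03
Contaminant velocity v_c = v/R = 9.988/42.03 = 0.2377 m/d
t = L/v_c = 139/0.2377 = 584.9 d
   = 584.9/365 = 1.60 yr

1.60 years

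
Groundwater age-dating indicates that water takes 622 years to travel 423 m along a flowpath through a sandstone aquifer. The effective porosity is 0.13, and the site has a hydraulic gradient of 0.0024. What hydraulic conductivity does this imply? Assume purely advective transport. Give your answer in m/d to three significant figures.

0.101 m/d

t = 622 years = 227000 d
v = L / t = 423 / 227000 = 0.001863 m/d
K = v · n / i = 0.001863 × 0.13 / 0.0024 = 0.101 m/d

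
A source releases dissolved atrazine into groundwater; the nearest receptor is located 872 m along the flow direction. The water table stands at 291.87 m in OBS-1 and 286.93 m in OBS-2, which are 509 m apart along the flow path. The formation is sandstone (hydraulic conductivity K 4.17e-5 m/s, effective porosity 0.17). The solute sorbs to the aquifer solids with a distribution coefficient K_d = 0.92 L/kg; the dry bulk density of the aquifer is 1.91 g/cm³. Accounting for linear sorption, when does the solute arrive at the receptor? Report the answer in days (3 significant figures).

48100 days

Hydraulic gradient i = (291.87 − 286.93) / 509 = 4.94 / 509 = 0.009705
K = 4.17e-5 m/s × 86400 s/d = 3.603 m/d
Specific discharge q = 3.603 × 0.009705 = 0.03497 m/d
v = Ki/n = 3.603·0.009705/0.17 = 0.2057 m/d
Retardation R = 1 + ρ_b·K_d/n = 1 + 1.91×0.92/0.17 = 11.34
Contaminant velocity v_c = v/R = 0.2057/11.34 = 0.01814 m/d
t = L/v_c = 872/0.01814 = 48060 d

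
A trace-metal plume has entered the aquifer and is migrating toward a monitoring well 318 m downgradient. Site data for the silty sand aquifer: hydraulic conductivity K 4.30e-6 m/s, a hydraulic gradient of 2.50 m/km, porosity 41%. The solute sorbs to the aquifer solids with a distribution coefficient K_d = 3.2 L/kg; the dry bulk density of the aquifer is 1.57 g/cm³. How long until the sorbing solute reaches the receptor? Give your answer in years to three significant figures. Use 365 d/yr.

5100 years

K = 4.30e-6 m/s × 86400 s/d = 0.3715 m/d
Darcy flux q = K·i = 0.3715 × 0.0025 = 9.288e-4 m/d
v_s = q/n_e = 9.288e-4/0.41 = 0.002265 m/d
Retardation R = 1 + ρ_b·K_d/n = 1 + 1.57×3.2/0.41 = 13.25
Contaminant velocity v_c = v/R = 0.002265/13.25 = 1.709e-4 m/d
t = L/v_c = 318/1.709e-4 = 1.860e6 d
   = 1.860e6/365 = 5100 yr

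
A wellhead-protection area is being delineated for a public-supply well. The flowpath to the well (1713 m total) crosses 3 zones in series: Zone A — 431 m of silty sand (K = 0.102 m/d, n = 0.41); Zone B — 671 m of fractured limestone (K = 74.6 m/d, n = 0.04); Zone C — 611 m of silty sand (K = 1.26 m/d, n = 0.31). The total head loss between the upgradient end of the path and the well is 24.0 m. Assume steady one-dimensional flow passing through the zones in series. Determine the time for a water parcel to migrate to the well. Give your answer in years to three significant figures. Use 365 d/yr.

212 years

Steady 1-D flow in series ⇒ the Darcy flux q is identical in every zone and the zone head losses add (resistances L/K in series).
Σ(L/K) = 431/0.102 + 671/74.6 + 611/1.26 = 4225 + 8.995 + 484.9 = 4719 d
q = ΔH / Σ(L/K) = 24.0 / 4719 = 0.005085 m/d (same in every zone)
Zone A: v = q/n = 0.005085/0.41 = 0.01240 m/d → t_A = 431/0.01240 = 34750 d
Zone B: v = q/n = 0.005085/0.04 = 0.1271 m/d → t_B = 671/0.1271 = 5278 d
Zone C: v = q/n = 0.005085/0.31 = 0.01640 m/d → t_C = 611/0.01640 = 37250 d
Total t = 34750 + 5278 + 37250 = 77270 d
   = 77270 / 365 = 212 yr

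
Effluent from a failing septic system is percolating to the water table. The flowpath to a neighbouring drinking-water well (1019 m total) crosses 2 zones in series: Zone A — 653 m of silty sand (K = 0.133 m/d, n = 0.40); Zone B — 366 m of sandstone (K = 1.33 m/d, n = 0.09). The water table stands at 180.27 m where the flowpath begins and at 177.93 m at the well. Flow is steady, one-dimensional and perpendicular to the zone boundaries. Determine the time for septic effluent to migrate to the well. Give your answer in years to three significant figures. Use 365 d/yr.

Total head drop ΔH = 180.27 − 177.93 = 2.34 m
Continuity: the same q passes through each zone, so ΔH = q·Σ(L_j/K_j) — the zones act as resistances in series.
Σ(L/K) = 653/0.133 + 366/1.33 = 4910 + 275.2 = 5185 d
q = ΔH / Σ(L/K) = 2.34 / 5185 = 4.513e-4 m/d (same in every zone)
Zone A: v = q/n = 4.513e-4/0.40 = 0.001128 m/d → t_A = 653/0.001128 = 578800 d
Zone B: v = q/n = 4.513e-4/0.09 = 0.005015 m/d → t_B = 366/0.005015 = 72990 d
Total t = 578800 + 72990 = 651800 d
   = 651800 / 365 = 1790 yr

1790 years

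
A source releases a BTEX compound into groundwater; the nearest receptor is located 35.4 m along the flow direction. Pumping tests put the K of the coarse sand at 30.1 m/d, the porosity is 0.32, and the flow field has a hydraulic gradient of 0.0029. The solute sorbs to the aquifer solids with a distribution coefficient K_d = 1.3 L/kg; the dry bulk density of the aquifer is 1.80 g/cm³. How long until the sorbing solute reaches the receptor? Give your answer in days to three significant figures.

1080 days

q = Ki = 30.1 × 0.0029 = 0.08729 m/d
v = Ki/n = 30.1·0.0029/0.32 = 0.2728 m/d
Retardation R = 1 + ρ_b·K_d/n = 1 + 1.80×1.3/0.32 = 8.313
Contaminant velocity v_c = v/R = 0.2728/8.313 = 0.03282 m/d
t = L/v_c = 35.4/0.03282 = 1079 d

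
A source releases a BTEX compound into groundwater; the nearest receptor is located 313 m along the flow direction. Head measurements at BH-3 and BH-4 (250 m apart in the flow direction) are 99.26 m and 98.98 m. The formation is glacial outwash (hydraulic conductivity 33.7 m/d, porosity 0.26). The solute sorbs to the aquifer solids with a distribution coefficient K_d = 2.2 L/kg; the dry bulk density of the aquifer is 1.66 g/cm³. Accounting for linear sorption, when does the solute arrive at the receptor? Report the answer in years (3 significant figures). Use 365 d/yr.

88.9 years

Hydraulic gradient i = (99.26 − 98.98) / 250 = 0.28 / 250 = 0.001120
q = Ki = 33.7 × 0.001120 = 0.03774 m/d
v = Ki/n = 33.7·0.001120/0.26 = 0.1452 m/d
Retardation R = 1 + ρ_b·K_d/n = 1 + 1.66×2.2/0.26 = 15.05
Contaminant velocity v_c = v/R = 0.1452/15.05 = 0.009648 m/d
t = L/v_c = 313/0.009648 = 32440 d
   = 32440/365 = 88.9 yr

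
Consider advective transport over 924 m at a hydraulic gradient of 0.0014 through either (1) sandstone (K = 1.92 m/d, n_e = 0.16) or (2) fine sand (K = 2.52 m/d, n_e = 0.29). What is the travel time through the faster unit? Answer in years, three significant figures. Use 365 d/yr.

Unit 1 (sandstone): v = 1.92×0.0014/0.16 = 0.01680 m/d, t = 924/0.01680 = 55000 d
Unit 2 (fine sand): v = 2.52×0.0014/0.29 = 0.01217 m/d, t = 924/0.01217 = 75950 d
Faster: 55000 d / 365 = 151 yr

151 years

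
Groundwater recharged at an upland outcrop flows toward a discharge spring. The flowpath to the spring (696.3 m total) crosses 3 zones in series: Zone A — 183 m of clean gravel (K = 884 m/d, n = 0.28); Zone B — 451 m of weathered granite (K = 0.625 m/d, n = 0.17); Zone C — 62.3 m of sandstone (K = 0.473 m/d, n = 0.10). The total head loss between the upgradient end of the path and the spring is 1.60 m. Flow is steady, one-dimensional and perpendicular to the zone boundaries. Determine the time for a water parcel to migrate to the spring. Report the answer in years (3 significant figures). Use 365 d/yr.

196 years

Steady 1-D flow in series ⇒ the Darcy flux q is identical in every zone and the zone head losses add (resistances L/K in series).
Σ(L/K) = 183/884 + 451/0.625 + 62.3/0.473 = 0.2070 + 721.6 + 131.7 = 853.5 d
q = ΔH / Σ(L/K) = 1.60 / 853.5 = 0.001875 m/d (same in every zone)
Zone A: v = q/n = 0.001875/0.28 = 0.006695 m/d → t_A = 183/0.006695 = 27330 d
Zone B: v = q/n = 0.001875/0.17 = 0.01103 m/d → t_B = 451/0.01103 = 40900 d
Zone C: v = q/n = 0.001875/0.10 = 0.01875 m/d → t_C = 62.3/0.01875 = 3323 d
Total t = 27330 + 40900 + 3323 = 71560 d
   = 71560 / 365 = 196 yr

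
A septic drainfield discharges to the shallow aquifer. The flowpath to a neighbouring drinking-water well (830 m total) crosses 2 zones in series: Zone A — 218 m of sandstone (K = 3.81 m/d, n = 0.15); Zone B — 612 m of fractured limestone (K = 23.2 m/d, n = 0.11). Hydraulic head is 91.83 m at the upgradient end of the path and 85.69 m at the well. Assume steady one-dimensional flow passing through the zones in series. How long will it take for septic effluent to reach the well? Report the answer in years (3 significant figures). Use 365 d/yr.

3.73 years

Total head drop ΔH = 91.83 − 85.69 = 6.14 m
Steady 1-D flow in series ⇒ the Darcy flux q is identical in every zone and the zone head losses add (resistances L/K in series).
Σ(L/K) = 218/3.81 + 612/23.2 = 57.22 + 26.38 = 83.60 d
q = ΔH / Σ(L/K) = 6.14 / 83.60 = 0.07345 m/d (same in every zone)
Zone A: v = q/n = 0.07345/0.15 = 0.4896 m/d → t_A = 218/0.4896 = 445.2 d
Zone B: v = q/n = 0.07345/0.11 = 0.6677 m/d → t_B = 612/0.6677 = 916.6 d
Total t = 445.2 + 916.6 = 1362 d
   = 1362 / 365 = 3.73 yr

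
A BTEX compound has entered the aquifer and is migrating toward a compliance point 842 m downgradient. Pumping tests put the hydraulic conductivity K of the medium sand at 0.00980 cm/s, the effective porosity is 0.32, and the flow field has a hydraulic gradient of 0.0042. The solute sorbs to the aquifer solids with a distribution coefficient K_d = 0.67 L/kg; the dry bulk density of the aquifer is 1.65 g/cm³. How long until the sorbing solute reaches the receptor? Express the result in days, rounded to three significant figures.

K = 0.00980 cm/s × 864 = 8.467 m/d
q = Ki = 8.467 × 0.0042 = 0.03556 m/d
Seepage velocity v = q / n = 0.03556 / 0.32 = 0.1111 m/d
Retardation R = 1 + ρ_b·K_d/n = 1 + 1.65×0.67/0.32 = 4.455
Contaminant velocity v_c = v/R = 0.1111/4.455 = 0.02495 m/d
t = L/v_c = 842/0.02495 = 33750 d

33800 days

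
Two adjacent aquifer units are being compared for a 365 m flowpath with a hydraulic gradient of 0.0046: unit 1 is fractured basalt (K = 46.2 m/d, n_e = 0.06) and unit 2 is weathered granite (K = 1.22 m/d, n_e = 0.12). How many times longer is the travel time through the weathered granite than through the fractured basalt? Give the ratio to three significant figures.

Unit 1 (fractured basalt): v = 46.2×0.0046/0.06 = 3.542 m/d, t = 365/3.542 = 103.0 d
Unit 2 (weathered granite): v = 1.22×0.0046/0.12 = 0.04677 m/d, t = 365/0.04677 = 7805 d
t(weathered granite) / t(fractured basalt) = 7805/103.0 = 75.7

75.7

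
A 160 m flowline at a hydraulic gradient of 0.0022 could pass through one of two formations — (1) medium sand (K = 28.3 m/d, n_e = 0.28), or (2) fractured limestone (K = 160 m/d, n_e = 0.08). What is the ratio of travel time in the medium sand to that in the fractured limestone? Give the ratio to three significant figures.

Unit 1 (medium sand): v = 28.3×0.0022/0.28 = 0.2224 m/d, t = 160/0.2224 = 719.6 d
Unit 2 (fractured limestone): v = 160×0.0022/0.08 = 4.400 m/d, t = 160/4.400 = 36.36 d
t(medium sand) / t(fractured limestone) = 719.6/36.36 = 19.8

19.8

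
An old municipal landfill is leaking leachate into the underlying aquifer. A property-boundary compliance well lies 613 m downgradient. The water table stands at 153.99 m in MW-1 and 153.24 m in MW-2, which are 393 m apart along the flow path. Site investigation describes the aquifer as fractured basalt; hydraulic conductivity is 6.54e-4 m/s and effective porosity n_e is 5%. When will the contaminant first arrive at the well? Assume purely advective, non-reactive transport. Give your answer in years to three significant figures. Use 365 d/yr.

Hydraulic gradient i = (153.99 − 153.24) / 393 = 0.75 / 393 = 0.001908
K = 6.54e-4 m/s × 86400 s/d = 56.51 m/d
Darcy flux q = K·i = 56.51 × 0.001908 = 0.1078 m/d
Average linear velocity = 0.1078 / 0.05 = 2.157 m/d
t = L / v = 613 / 2.157 = 284.2 d
   = 284.2 / 365 = 0.779 yr

0.779 years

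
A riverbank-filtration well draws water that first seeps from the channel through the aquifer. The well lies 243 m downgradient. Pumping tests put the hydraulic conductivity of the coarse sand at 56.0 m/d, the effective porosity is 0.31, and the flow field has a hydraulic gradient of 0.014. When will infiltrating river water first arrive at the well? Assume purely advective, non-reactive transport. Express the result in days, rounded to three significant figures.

96.1 days

Specific discharge q = 56.0 × 0.014 = 0.7840 m/d
v = Ki/n = 56.0·0.014/0.31 = 2.529 m/d
t = L / v = 243 / 2.529 = 96.08 d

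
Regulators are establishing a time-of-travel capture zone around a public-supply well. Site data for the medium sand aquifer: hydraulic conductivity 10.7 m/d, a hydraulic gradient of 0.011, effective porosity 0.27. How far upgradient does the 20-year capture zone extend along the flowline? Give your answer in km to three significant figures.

Darcy flux q = K·i = 10.7 × 0.011 = 0.1177 m/d
Average linear velocity = 0.1177 / 0.27 = 0.4359 m/d
T = 20 yr × 365 = 7300 d
L = v × T = 0.4359 × 7300 = 3182 m
   = 3.18 km

3.18 km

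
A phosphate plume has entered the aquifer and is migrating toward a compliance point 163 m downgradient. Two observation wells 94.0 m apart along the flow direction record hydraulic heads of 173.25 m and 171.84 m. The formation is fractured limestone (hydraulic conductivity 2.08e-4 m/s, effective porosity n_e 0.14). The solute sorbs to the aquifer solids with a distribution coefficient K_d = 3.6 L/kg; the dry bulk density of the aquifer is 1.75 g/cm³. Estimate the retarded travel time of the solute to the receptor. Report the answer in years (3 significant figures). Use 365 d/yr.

Hydraulic gradient i = (173.25 − 171.84) / 94.0 = 1.41 / 94.0 = 0.01500
K = 2.08e-4 m/s × 86400 s/d = 17.97 m/d
q = Ki = 17.97 × 0.01500 = 0.2696 m/d
v_s = q/n_e = 0.2696/0.14 = 1.925 m/d
Retardation R = 1 + ρ_b·K_d/n = 1 + 1.75×3.6/0.14 = 46.00
Contaminant velocity v_c = v/R = 1.925/46.00 = 0.04186 m/d
t = L/v_c = 163/0.04186 = 3894 d
   = 3894/365 = 10.7 yr

10.7 years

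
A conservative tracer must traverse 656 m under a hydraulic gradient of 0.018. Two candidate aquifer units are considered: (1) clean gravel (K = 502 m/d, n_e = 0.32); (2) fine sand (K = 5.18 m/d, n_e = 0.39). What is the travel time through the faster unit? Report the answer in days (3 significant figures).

23.2 days

Unit 1 (clean gravel): v = 502×0.018/0.32 = 28.24 m/d, t = 656/28.24 = 23.23 d
Unit 2 (fine sand): v = 5.18×0.018/0.39 = 0.2391 m/d, t = 656/0.2391 = 2744 d
Faster unit: t = 23.2 d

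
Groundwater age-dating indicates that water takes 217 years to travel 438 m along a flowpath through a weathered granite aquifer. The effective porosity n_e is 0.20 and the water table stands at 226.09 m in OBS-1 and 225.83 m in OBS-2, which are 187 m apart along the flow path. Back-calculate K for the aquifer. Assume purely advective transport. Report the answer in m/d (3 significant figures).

0.795 m/d

Hydraulic gradient i = (226.09 − 225.83) / 187 = 0.26 / 187 = 0.001390
t = 217 years = 79210 d
v = L / t = 438 / 79210 = 0.005530 m/d
K = v · n / i = 0.005530 × 0.20 / 0.001390 = 0.795 m/d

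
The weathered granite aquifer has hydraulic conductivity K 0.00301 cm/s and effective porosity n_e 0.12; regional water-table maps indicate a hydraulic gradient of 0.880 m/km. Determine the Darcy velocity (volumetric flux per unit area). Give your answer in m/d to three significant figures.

K = 0.00301 cm/s × 864 = 2.601 m/d
q = Ki = 2.601 × 8.8e-4 = 0.002289 m/d

0.00229 m/d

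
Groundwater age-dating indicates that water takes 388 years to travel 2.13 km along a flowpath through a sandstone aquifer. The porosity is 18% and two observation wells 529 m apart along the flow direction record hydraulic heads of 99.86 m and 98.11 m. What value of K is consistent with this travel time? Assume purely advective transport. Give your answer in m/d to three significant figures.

Hydraulic gradient i = (99.86 − 98.11) / 529 = 1.75 / 529 = 0.003308
t = 388 years = 141600 d
L = 2.13 km = 2130 m
v = L / t = 2130 / 141600 = 0.01504 m/d
K = v · n / i = 0.01504 × 0.18 / 0.003308 = 0.818 m/d

0.818 m/d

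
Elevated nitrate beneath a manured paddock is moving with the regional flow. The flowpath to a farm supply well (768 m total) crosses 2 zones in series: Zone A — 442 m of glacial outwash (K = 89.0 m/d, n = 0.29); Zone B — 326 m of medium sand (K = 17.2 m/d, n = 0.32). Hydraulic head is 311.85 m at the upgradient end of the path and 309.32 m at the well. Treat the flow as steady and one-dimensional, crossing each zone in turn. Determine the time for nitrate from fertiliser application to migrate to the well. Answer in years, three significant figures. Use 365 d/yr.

Total head drop ΔH = 311.85 − 309.32 = 2.53 m
Steady 1-D flow in series ⇒ the Darcy flux q is identical in every zone and the zone head losses add (resistances L/K in series).
Σ(L/K) = 442/89.0 + 326/17.2 = 4.966 + 18.95 = 23.92 d
q = ΔH / Σ(L/K) = 2.53 / 23.92 = 0.1058 m/d (same in every zone)
Zone A: v = q/n = 0.1058/0.29 = 0.3647 m/d → t_A = 442/0.3647 = 1212 d
Zone B: v = q/n = 0.1058/0.32 = 0.3305 m/d → t_B = 326/0.3305 = 986.3 d
Total t = 1212 + 986.3 = 2198 d
   = 2198 / 365 = 6.02 yr

6.02 years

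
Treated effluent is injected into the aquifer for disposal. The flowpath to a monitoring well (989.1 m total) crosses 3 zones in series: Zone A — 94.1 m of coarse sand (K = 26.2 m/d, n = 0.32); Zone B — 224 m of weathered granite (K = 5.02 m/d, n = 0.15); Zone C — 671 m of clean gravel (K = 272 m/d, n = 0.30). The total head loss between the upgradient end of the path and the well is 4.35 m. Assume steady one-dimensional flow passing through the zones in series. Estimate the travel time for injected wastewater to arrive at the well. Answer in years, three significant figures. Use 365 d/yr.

8.46 years

Steady 1-D flow in series ⇒ the Darcy flux q is identical in every zone and the zone head losses add (resistances L/K in series).
Σ(L/K) = 94.1/26.2 + 224/5.02 + 671/272 = 3.592 + 44.62 + 2.467 = 50.68 d
q = ΔH / Σ(L/K) = 4.35 / 50.68 = 0.08583 m/d (same in every zone)
Zone A: v = q/n = 0.08583/0.32 = 0.2682 m/d → t_A = 94.1/0.2682 = 350.8 d
Zone B: v = q/n = 0.08583/0.15 = 0.5722 m/d → t_B = 224/0.5722 = 391.5 d
Zone C: v = q/n = 0.08583/0.30 = 0.2861 m/d → t_C = 671/0.2861 = 2345 d
Total t = 350.8 + 391.5 + 2345 = 3088 d
   = 3088 / 365 = 8.46 yr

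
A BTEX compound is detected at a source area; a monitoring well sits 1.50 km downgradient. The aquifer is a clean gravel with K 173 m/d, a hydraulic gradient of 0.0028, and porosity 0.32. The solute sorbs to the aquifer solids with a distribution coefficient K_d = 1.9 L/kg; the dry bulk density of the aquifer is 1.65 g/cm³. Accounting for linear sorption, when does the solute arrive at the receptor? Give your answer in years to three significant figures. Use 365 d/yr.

Specific discharge q = 173 × 0.0028 = 0.4844 m/d
v = Ki/n = 173·0.0028/0.32 = 1.514 m/d
Retardation R = 1 + ρ_b·K_d/n = 1 + 1.65×1.9/0.32 = 10.80
Contaminant velocity v_c = v/R = 1.514/10.80 = 0.1402 m/d
L = 1.50 km = 1500 m
t = L/v_c = 1500/0.1402 = 10700 d
   = 10700/365 = 29.3 yr

29.3 years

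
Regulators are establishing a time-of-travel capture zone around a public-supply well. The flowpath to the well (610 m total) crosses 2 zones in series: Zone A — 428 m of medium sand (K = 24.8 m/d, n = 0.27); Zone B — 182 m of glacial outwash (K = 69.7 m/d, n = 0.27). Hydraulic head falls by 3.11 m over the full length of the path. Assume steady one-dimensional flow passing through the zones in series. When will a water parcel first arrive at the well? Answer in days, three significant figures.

1050 days

Steady 1-D flow in series ⇒ the Darcy flux q is identical in every zone and the zone head losses add (resistances L/K in series).
Σ(L/K) = 428/24.8 + 182/69.7 = 17.26 + 2.611 = 19.87 d
q = ΔH / Σ(L/K) = 3.11 / 19.87 = 0.1565 m/d (same in every zone)
Zone A: v = q/n = 0.1565/0.27 = 0.5797 m/d → t_A = 428/0.5797 = 738.3 d
Zone B: v = q/n = 0.1565/0.27 = 0.5797 m/d → t_B = 182/0.5797 = 313.9 d
Total t = 738.3 + 313.9 = 1052 d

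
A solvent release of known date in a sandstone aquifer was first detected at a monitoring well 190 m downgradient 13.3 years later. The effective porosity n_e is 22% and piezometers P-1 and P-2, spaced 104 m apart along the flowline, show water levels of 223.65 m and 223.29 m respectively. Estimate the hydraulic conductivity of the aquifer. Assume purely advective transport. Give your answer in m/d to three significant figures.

Hydraulic gradient i = (223.65 − 223.29) / 104 = 0.36 / 104 = 0.003462
t = 13.3 years = 4855 d
v = L / t = 190 / 4855 = 0.03914 m/d
K = v · n / i = 0.03914 × 0.22 / 0.003462 = 2.49 m/d

2.49 m/d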